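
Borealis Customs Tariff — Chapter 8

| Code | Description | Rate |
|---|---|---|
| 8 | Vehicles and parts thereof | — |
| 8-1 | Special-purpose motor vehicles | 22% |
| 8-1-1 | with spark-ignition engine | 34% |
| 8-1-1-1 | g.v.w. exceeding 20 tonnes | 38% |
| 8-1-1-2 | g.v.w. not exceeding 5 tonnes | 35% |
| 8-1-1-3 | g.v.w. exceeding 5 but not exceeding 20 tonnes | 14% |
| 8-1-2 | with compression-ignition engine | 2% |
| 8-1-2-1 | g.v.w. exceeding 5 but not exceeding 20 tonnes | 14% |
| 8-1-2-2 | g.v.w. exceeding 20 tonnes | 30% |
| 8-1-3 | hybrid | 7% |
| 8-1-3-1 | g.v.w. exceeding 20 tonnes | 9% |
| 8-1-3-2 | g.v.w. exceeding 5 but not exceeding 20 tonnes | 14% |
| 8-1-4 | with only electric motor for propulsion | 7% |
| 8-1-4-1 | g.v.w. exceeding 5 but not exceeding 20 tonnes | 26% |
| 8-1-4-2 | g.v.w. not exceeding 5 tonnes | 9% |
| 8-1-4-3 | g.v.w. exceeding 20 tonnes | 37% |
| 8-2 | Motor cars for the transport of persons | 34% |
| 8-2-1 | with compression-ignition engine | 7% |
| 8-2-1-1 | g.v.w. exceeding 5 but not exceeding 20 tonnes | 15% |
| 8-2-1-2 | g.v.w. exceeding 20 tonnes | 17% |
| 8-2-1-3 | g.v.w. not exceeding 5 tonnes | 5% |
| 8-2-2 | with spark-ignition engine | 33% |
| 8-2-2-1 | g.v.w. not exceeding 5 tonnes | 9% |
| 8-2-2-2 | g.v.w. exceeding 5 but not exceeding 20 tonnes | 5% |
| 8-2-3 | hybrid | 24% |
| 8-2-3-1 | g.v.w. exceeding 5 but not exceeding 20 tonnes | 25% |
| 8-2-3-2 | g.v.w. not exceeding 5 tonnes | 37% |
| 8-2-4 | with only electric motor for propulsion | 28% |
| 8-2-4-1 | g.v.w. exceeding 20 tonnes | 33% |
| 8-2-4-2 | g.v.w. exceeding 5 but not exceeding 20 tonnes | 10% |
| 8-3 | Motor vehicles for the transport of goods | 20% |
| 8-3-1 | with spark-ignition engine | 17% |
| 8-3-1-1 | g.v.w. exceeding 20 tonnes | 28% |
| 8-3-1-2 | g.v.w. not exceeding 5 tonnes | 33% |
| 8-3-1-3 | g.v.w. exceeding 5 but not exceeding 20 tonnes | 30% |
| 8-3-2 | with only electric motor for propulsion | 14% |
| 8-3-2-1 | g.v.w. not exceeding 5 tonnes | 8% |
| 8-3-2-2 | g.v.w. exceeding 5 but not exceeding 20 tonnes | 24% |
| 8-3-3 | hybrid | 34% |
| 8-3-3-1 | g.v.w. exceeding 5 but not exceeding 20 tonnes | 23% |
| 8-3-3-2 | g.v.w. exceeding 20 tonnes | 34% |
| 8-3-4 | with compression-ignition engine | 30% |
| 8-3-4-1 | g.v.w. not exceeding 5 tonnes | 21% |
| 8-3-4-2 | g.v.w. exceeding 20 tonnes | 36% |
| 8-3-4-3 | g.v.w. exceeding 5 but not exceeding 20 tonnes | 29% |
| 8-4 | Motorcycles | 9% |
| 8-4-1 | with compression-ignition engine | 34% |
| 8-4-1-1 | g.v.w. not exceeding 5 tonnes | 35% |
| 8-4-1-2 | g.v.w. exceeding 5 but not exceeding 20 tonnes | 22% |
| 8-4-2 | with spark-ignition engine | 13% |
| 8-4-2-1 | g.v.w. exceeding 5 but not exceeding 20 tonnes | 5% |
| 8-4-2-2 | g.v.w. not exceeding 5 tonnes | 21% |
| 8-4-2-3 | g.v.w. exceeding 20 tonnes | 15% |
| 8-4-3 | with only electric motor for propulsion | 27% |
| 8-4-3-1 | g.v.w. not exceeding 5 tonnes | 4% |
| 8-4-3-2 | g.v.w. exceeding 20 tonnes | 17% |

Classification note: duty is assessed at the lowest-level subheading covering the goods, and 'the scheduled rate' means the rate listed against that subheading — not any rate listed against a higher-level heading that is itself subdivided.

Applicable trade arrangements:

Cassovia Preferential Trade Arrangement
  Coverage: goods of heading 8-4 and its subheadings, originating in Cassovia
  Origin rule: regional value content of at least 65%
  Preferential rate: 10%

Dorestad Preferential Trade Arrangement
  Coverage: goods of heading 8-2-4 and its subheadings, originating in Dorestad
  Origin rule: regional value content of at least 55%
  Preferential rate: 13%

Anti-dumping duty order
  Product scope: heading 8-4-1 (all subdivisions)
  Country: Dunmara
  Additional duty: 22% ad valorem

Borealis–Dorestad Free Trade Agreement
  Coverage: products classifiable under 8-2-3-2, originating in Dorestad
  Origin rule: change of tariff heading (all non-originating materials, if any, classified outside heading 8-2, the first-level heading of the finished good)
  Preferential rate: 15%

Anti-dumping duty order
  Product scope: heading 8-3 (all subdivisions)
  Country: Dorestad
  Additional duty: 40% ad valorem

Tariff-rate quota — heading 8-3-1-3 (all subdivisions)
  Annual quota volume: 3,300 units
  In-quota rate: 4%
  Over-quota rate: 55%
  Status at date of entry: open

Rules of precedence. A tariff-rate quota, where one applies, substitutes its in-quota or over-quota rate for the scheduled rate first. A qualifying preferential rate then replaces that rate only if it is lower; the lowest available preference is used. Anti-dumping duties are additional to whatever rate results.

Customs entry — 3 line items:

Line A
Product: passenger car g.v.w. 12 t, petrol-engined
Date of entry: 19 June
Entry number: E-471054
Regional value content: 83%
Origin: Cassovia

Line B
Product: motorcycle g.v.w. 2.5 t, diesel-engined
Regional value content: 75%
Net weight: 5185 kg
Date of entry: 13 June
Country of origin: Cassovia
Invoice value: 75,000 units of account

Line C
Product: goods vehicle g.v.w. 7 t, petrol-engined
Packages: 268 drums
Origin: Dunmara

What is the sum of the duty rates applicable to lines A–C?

19%

Line A: passenger car → 8-2; petrol-engined → 8-2-2; g.v.w. 12 t → 8-2-2-2. Scheduled 5%. Cassovia agreement on 8-4: 8-2-2-2 not covered. → 5%.
Line B: motorcycle → 8-4; diesel-engined → 8-4-1; g.v.w. 2.5 t → 8-4-1-1. Scheduled 35%. Cassovia agreement on 8-4: RVC ≥ 65% → 10% available; preferential 10%. → 10%.
Line C: goods vehicle → 8-3; petrol-engined → 8-3-1; g.v.w. 7 t → 8-3-1-3. Scheduled 30%. quota on 8-3-1-3 open → in-quota 4%. → 4%.
Sum: 5% + 10% + 4% = 19%.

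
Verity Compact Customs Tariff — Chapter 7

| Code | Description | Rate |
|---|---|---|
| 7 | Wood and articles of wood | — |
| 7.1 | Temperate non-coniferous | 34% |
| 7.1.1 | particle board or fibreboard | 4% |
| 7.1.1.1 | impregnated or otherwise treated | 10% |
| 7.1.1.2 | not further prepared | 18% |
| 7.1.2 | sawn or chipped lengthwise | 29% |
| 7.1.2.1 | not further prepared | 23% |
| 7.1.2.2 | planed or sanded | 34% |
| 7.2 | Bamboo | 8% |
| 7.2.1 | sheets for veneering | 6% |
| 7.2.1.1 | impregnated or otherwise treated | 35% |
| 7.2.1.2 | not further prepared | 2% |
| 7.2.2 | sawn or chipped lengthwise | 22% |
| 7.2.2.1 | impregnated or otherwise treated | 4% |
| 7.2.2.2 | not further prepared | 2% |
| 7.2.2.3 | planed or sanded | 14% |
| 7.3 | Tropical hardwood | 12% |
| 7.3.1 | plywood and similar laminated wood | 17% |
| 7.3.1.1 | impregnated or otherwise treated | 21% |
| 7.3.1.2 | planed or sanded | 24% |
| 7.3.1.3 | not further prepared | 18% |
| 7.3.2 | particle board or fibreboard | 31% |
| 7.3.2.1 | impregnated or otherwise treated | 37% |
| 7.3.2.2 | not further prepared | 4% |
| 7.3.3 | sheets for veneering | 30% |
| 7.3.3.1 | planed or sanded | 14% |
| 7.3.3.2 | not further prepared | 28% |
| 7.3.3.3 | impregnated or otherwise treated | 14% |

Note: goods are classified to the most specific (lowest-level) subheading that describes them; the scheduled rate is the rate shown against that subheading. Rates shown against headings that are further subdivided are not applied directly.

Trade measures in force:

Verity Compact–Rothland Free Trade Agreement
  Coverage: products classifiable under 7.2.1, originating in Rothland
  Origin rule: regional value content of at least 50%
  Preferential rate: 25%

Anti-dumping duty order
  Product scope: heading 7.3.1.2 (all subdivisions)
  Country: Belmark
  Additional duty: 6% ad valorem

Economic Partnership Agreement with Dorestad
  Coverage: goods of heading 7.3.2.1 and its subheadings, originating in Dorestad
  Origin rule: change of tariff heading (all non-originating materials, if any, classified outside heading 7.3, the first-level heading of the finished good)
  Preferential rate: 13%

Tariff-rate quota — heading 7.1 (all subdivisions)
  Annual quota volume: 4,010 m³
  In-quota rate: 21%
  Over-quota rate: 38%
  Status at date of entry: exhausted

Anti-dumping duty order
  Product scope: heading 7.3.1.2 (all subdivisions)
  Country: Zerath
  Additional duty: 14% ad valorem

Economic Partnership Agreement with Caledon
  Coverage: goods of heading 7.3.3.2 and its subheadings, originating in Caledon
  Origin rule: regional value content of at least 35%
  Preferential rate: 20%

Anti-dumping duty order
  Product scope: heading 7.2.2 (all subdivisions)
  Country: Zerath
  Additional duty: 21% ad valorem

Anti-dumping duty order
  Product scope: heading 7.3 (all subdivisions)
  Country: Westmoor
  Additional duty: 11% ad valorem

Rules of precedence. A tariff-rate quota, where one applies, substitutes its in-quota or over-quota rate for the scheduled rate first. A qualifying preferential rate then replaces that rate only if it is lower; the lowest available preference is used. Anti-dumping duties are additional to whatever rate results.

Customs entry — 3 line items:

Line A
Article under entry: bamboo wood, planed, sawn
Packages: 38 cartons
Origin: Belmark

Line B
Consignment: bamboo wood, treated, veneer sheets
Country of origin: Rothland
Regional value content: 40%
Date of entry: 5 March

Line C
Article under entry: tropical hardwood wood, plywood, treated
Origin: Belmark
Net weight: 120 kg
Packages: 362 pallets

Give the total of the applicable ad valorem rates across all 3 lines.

Line A: bamboo → 7.2; sawn → 7.2.2; planed → 7.2.2.3. Scheduled 14%. No special measure applies. → 14%.
Line B: bamboo → 7.2; veneer sheets → 7.2.1; treated → 7.2.1.1. Scheduled 35%. Rothland agreement on 7.2.1: RVC < 50%. → 35%.
Line C: tropical hardwood → 7.3; plywood → 7.3.1; treated → 7.3.1.1. Scheduled 21%. No special measure applies. → 21%.
Sum: 14% + 35% + 21% = 70%.

70%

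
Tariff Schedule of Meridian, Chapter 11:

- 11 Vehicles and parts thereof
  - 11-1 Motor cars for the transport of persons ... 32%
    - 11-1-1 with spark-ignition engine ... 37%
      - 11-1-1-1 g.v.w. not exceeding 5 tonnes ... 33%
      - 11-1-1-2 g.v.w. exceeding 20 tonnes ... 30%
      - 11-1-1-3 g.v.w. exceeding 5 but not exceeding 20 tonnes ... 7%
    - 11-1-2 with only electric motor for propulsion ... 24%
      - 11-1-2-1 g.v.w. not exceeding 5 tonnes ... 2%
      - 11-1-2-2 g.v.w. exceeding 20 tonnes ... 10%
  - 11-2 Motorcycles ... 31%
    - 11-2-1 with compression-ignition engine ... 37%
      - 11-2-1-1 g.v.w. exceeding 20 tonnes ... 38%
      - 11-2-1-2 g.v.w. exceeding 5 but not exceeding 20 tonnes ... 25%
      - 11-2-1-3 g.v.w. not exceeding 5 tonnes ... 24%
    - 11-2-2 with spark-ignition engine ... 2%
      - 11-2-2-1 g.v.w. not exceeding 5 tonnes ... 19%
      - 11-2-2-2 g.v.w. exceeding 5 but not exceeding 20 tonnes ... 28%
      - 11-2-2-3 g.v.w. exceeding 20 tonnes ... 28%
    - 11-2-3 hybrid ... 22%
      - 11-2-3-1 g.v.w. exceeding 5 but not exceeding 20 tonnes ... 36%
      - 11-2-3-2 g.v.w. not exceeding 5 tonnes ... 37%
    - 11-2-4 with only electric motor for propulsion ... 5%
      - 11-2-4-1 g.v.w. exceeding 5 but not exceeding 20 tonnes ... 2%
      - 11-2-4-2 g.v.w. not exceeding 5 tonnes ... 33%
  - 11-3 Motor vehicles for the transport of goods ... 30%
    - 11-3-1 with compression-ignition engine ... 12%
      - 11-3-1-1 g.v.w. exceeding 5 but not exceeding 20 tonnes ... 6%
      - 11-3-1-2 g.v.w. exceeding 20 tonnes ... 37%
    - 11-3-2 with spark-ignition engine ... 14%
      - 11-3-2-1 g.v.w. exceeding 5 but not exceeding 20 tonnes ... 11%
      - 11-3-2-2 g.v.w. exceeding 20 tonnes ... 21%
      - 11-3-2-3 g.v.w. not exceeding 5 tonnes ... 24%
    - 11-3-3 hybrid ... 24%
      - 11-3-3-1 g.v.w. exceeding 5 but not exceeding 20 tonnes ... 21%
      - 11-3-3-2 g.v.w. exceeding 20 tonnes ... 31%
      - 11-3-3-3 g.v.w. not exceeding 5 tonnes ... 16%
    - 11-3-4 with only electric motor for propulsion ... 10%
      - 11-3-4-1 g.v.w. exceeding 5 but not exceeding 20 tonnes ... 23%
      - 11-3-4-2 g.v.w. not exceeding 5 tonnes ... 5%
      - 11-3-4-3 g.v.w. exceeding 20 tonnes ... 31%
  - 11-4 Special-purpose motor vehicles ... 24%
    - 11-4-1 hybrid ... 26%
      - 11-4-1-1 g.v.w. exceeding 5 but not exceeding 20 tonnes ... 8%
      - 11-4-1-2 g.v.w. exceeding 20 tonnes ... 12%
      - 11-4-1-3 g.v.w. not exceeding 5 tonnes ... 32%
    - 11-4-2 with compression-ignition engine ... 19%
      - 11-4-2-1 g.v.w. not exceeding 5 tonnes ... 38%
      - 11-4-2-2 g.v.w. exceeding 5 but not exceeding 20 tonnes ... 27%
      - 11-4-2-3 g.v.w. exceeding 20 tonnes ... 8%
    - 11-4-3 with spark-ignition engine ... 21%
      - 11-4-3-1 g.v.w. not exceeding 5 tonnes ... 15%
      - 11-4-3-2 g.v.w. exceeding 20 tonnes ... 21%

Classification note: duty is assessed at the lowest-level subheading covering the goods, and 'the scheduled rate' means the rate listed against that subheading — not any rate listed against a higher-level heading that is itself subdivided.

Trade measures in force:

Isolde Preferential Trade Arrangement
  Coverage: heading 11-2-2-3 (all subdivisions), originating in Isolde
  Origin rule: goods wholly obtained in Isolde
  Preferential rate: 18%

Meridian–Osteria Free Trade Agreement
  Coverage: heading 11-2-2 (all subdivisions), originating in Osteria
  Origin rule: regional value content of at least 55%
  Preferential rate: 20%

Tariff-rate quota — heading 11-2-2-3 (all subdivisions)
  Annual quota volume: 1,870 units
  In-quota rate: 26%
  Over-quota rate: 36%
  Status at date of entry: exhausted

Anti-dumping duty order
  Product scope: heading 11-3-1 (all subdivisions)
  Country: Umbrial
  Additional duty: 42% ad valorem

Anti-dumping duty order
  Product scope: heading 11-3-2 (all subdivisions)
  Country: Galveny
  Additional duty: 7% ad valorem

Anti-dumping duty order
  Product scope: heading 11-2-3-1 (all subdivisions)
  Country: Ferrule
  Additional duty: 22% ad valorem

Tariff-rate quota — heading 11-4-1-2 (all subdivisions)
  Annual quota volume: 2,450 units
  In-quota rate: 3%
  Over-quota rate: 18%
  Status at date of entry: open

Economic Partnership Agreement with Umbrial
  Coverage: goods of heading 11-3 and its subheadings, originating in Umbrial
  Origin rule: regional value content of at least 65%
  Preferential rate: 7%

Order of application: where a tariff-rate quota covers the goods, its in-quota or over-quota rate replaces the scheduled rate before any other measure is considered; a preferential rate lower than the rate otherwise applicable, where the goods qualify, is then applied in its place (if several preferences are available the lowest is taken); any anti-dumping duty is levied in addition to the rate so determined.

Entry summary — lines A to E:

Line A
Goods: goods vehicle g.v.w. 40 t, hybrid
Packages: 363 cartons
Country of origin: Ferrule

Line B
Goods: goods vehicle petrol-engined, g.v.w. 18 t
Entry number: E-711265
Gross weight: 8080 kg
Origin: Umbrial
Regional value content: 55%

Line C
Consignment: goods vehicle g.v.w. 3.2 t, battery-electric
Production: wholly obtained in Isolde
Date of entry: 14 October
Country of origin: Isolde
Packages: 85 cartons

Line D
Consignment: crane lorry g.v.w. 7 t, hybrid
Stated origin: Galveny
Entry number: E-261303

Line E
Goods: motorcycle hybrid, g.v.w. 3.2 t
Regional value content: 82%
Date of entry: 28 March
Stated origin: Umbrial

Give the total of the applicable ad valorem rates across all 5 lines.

Line A: goods vehicle → 11-3; hybrid → 11-3-3; g.v.w. 40 t → 11-3-3-2. Scheduled 31%. No special measure applies. → 31%.
Line B: goods vehicle → 11-3; petrol-engined → 11-3-2; g.v.w. 18 t → 11-3-2-1. Scheduled 11%. Umbrial agreement on 11-3: RVC < 65%. → 11%.
Line C: goods vehicle → 11-3; battery-electric → 11-3-4; g.v.w. 3.2 t → 11-3-4-2. Scheduled 5%. Isolde agreement on 11-2-2-3: 11-3-4-2 not covered. → 5%.
Line D: crane lorry → 11-4; hybrid → 11-4-1; g.v.w. 7 t → 11-4-1-1. Scheduled 8%. No special measure applies. → 8%.
Line E: motorcycle → 11-2; hybrid → 11-2-3; g.v.w. 3.2 t → 11-2-3-2. Scheduled 37%. Umbrial agreement on 11-3: 11-2-3-2 not covered. → 37%.
Sum: 31% + 11% + 5% + 8% + 37% = 92%.

92%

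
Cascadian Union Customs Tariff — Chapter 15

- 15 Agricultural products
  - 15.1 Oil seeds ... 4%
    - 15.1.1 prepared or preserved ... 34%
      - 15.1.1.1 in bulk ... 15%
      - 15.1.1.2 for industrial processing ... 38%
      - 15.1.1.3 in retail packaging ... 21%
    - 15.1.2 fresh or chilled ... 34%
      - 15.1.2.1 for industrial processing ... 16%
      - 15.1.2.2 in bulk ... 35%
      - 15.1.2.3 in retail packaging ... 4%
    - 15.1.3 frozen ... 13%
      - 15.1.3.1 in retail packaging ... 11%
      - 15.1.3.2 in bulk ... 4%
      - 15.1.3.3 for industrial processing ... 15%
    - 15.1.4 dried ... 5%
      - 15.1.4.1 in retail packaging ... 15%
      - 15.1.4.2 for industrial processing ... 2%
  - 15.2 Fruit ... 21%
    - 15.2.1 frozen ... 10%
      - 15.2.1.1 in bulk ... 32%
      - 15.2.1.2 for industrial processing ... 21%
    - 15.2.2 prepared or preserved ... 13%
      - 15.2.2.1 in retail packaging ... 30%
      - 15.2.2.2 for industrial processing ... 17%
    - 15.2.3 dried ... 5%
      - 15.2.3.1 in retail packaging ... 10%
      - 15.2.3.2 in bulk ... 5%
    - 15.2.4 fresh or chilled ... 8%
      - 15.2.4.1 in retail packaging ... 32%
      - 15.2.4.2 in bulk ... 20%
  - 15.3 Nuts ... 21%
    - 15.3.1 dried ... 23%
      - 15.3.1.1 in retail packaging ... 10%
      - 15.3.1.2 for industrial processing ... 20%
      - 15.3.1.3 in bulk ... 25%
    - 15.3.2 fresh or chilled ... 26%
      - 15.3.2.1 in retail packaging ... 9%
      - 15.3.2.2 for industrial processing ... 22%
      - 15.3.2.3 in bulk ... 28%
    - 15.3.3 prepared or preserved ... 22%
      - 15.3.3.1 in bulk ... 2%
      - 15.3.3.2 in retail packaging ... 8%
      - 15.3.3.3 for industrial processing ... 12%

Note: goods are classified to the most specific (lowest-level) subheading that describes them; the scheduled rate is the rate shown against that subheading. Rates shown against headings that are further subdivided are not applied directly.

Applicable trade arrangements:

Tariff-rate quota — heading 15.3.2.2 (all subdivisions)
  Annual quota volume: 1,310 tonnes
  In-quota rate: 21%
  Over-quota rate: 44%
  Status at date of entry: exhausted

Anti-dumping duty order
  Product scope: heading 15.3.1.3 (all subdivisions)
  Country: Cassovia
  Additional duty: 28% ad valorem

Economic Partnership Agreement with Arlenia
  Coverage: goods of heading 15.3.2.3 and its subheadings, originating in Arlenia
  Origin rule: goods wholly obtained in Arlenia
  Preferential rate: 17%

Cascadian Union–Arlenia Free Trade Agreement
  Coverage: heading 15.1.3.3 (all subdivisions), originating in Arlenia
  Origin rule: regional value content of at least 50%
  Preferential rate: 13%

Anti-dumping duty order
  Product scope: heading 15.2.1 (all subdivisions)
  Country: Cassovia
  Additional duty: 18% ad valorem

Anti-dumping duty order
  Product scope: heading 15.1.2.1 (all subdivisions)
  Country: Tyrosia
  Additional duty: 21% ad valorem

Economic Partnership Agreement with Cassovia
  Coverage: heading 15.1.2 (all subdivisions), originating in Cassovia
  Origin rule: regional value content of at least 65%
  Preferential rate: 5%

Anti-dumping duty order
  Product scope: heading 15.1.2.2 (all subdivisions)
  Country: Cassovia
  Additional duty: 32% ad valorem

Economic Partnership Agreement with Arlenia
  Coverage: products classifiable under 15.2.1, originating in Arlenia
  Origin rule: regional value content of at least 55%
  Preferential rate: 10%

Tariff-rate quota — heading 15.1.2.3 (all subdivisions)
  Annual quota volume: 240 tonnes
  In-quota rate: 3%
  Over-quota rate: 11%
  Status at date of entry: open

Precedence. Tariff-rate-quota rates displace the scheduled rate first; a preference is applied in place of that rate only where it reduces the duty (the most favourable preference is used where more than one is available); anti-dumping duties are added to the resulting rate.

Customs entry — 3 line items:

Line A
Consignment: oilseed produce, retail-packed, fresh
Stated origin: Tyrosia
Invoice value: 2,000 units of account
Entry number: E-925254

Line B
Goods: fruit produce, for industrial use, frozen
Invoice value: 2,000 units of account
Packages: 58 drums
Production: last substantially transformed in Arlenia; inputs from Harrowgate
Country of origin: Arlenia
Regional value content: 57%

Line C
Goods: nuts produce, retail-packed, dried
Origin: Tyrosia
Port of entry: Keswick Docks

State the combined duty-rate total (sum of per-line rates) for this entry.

Line A: oilseed → 15.1; fresh → 15.1.2; retail-packed → 15.1.2.3. Scheduled 4%. quota on 15.1.2.3 open → in-quota 3%. → 3%.
Line B: fruit → 15.2; frozen → 15.2.1; for industrial use → 15.2.1.2. Scheduled 21%. Arlenia agreement on 15.3.2.3: 15.2.1.2 not covered; Arlenia agreement on 15.1.3.3: 15.2.1.2 not covered; Arlenia agreement on 15.2.1: RVC ≥ 55% → 10% available; preferential 10%. → 10%.
Line C: nuts → 15.3; dried → 15.3.1; retail-packed → 15.3.1.1. Scheduled 10%. No special measure applies. → 10%.
Sum: 3% + 10% + 10% = 23%.

23%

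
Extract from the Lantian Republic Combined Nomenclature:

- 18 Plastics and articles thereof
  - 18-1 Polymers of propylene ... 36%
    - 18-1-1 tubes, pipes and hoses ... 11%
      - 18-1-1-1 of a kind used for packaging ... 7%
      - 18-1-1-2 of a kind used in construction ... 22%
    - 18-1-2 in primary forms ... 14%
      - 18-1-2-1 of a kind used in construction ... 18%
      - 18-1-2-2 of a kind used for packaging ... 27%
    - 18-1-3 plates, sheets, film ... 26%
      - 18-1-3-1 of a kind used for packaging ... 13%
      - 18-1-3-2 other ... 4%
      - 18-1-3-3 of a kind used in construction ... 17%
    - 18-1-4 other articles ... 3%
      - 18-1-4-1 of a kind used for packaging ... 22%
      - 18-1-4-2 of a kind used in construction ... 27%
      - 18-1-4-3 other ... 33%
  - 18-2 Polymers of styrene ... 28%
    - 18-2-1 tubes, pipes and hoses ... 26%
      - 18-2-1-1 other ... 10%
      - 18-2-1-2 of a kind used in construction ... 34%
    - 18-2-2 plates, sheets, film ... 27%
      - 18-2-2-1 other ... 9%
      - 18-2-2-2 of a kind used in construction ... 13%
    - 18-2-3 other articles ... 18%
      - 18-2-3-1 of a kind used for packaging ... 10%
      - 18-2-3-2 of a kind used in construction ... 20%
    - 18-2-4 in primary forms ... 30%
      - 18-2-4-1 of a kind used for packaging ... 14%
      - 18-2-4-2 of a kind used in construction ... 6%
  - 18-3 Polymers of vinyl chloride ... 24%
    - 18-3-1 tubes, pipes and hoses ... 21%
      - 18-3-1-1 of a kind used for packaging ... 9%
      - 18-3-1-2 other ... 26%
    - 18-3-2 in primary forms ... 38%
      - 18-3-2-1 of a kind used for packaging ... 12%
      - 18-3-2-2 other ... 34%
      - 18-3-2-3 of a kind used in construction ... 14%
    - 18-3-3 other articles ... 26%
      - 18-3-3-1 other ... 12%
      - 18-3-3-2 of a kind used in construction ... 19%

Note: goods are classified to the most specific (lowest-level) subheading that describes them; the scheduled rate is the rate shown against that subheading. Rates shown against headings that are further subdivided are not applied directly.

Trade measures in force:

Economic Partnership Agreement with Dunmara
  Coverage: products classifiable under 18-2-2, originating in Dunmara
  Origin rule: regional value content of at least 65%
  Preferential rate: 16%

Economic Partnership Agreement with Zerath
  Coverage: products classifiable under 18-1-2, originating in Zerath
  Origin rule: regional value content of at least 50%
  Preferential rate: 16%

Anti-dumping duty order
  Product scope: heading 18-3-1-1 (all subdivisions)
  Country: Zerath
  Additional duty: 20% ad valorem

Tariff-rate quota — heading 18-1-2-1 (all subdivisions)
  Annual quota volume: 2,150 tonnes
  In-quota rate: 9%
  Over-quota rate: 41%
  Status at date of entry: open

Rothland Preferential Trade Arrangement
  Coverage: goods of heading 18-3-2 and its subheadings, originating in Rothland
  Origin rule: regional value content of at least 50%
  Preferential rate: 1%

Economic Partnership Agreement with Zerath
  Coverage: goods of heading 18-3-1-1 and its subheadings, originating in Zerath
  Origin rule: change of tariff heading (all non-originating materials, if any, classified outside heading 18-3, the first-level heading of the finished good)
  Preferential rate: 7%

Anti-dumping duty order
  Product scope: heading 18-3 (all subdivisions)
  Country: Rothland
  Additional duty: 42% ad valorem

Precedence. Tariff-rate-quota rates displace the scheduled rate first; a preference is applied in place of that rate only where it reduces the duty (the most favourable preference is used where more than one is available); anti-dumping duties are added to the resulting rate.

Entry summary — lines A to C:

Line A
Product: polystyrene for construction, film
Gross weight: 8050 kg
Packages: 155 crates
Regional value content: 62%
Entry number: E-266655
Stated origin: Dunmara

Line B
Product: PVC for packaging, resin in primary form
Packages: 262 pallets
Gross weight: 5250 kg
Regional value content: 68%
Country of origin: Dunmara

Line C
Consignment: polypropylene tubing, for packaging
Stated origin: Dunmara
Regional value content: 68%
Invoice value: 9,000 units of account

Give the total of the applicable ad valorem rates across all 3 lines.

32%

Line A: polystyrene → 18-2; film → 18-2-2; for construction → 18-2-2-2. Scheduled 13%. Dunmara agreement on 18-2-2: RVC < 65%. → 13%.
Line B: PVC → 18-3; resin in primary form → 18-3-2; for packaging → 18-3-2-1. Scheduled 12%. Dunmara agreement on 18-2-2: 18-3-2-1 not covered. → 12%.
Line C: polypropylene → 18-1; tubing → 18-1-1; for packaging → 18-1-1-1. Scheduled 7%. Dunmara agreement on 18-2-2: 18-1-1-1 not covered. → 7%.
Sum: 13% + 12% + 7% = 32%.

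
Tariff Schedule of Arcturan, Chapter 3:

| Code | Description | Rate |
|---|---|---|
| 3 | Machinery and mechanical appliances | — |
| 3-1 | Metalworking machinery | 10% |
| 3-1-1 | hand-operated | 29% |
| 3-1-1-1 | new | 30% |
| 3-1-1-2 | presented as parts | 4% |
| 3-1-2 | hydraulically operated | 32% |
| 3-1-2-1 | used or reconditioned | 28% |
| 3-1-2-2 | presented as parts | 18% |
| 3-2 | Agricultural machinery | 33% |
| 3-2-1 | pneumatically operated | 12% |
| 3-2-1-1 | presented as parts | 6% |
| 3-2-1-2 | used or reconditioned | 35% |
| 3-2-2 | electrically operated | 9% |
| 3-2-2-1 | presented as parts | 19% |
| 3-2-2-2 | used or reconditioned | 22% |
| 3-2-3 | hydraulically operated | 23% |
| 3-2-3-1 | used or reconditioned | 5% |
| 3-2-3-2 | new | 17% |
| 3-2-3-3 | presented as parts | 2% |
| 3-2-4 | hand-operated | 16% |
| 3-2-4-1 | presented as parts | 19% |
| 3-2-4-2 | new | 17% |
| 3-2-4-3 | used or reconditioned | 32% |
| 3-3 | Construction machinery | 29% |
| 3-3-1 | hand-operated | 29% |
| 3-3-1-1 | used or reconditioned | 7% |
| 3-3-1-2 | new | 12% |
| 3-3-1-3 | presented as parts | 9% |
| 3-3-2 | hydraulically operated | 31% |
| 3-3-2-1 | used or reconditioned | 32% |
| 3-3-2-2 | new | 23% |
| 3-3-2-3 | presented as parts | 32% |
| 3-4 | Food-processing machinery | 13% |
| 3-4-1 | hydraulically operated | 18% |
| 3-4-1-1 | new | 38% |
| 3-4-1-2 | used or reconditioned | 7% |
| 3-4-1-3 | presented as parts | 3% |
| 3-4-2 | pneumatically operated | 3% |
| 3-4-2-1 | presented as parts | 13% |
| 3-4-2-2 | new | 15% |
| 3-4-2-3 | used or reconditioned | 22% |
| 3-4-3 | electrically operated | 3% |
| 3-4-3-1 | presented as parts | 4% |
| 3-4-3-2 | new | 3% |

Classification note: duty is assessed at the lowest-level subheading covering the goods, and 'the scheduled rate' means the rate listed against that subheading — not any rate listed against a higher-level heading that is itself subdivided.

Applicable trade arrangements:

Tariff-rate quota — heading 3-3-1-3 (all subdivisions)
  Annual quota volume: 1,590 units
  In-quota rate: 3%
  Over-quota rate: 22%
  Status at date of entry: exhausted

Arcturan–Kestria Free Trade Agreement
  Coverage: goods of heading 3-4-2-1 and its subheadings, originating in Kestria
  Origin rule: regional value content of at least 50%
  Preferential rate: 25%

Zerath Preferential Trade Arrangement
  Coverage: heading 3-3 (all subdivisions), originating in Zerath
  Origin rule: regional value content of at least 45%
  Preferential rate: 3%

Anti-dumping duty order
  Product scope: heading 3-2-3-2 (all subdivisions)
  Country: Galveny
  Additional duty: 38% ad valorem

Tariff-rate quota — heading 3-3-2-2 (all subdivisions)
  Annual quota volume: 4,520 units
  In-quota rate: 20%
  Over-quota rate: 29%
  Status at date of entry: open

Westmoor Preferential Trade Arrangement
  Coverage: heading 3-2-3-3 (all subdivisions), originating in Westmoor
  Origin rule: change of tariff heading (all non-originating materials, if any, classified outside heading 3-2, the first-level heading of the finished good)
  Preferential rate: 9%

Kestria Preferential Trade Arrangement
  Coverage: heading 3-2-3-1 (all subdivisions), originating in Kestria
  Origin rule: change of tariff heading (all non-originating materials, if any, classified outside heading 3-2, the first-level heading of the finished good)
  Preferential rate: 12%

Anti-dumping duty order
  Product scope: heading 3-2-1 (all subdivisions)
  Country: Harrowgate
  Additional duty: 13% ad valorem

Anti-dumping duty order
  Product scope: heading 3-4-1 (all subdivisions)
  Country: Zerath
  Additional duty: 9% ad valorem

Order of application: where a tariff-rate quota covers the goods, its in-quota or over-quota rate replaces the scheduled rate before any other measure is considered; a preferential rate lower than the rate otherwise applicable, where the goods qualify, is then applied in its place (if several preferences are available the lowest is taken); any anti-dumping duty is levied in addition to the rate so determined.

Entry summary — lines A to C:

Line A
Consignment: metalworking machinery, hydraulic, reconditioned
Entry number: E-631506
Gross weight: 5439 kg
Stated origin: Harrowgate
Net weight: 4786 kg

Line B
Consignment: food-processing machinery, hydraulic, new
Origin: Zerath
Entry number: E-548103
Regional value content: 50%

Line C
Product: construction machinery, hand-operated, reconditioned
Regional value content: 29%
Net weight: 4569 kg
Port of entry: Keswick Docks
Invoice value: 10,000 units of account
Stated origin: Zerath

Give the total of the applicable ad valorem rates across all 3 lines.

82%

Line A: metalworking → 3-1; hydraulic → 3-1-2; reconditioned → 3-1-2-1. Scheduled 28%. No special measure applies. → 28%.
Line B: food-processing → 3-4; hydraulic → 3-4-1; new → 3-4-1-1. Scheduled 38%. Zerath agreement on 3-3: 3-4-1-1 not covered; anti-dumping (Zerath, 3-4-1): +9%; total 38% + 9% = 47%. → 47%.
Line C: construction → 3-3; hand-operated → 3-3-1; reconditioned → 3-3-1-1. Scheduled 7%. Zerath agreement on 3-3: RVC < 45%. → 7%.
Sum: 28% + 47% + 7% = 82%.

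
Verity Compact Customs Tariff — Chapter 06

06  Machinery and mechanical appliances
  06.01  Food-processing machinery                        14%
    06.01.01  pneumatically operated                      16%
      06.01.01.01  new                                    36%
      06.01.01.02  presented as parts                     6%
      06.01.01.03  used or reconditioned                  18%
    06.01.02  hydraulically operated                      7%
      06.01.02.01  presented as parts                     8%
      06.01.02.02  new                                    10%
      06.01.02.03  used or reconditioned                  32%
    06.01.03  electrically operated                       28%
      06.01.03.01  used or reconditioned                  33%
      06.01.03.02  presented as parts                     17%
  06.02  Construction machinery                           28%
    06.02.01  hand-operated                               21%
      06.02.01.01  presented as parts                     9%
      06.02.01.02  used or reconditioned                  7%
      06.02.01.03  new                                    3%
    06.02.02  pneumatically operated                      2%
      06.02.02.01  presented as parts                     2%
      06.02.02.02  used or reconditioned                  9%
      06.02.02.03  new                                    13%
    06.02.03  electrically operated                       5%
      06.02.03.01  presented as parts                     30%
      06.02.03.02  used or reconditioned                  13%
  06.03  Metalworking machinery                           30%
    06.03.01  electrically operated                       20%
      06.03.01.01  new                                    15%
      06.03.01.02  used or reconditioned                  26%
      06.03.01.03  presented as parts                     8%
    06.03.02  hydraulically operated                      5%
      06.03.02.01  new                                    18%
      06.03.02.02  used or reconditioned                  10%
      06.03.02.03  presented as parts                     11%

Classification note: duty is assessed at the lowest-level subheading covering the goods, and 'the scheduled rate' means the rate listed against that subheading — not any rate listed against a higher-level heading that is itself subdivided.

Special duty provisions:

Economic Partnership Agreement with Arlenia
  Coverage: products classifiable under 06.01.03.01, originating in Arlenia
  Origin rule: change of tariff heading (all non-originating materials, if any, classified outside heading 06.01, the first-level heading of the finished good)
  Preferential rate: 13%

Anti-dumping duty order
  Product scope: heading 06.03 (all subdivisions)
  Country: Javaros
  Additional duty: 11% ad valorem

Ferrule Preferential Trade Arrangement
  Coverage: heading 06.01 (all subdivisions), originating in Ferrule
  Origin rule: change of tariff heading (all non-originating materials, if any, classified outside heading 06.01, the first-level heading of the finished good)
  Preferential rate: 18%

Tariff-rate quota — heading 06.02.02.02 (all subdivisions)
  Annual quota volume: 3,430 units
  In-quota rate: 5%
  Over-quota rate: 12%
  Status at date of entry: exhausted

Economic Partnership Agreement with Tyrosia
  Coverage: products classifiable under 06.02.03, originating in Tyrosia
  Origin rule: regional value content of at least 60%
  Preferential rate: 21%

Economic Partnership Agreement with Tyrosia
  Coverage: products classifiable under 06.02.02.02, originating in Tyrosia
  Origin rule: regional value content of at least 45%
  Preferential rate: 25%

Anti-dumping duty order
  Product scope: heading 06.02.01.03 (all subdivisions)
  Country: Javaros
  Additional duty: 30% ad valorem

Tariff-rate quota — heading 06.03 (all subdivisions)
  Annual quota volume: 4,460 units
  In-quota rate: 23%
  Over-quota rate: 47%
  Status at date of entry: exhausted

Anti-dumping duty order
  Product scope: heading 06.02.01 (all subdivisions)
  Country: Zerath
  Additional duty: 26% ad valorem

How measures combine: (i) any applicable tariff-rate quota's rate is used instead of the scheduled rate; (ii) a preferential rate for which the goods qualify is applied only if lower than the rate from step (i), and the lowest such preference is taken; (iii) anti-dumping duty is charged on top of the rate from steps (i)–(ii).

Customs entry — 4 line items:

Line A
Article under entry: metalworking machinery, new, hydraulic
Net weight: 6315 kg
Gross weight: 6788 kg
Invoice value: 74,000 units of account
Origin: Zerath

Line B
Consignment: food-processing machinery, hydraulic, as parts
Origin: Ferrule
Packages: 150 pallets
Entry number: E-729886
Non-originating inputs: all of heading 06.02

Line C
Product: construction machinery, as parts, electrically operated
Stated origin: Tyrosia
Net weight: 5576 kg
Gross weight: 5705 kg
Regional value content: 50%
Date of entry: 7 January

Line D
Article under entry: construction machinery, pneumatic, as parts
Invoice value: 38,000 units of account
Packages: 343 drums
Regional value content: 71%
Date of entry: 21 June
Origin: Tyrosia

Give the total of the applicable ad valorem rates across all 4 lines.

87%

Line A: metalworking → 06.03; hydraulic → 06.03.02; new → 06.03.02.01. Scheduled 18%. quota on 06.03 exhausted → over-quota 47%. → 47%.
Line B: food-processing → 06.01; hydraulic → 06.01.02; as parts → 06.01.02.01. Scheduled 8%. Ferrule agreement on 06.01: CTH met → 18% available; preference 18% not lower than 8% → no reduction. → 8%.
Line C: construction → 06.02; electrically operated → 06.02.03; as parts → 06.02.03.01. Scheduled 30%. Tyrosia agreement on 06.02.03: RVC < 60%; Tyrosia agreement on 06.02.02.02: 06.02.03.01 not covered. → 30%.
Line D: construction → 06.02; pneumatic → 06.02.02; as parts → 06.02.02.01. Scheduled 2%. Tyrosia agreement on 06.02.03: 06.02.02.01 not covered; Tyrosia agreement on 06.02.02.02: 06.02.02.01 not covered. → 2%.
Sum: 47% + 8% + 30% + 2% = 87%.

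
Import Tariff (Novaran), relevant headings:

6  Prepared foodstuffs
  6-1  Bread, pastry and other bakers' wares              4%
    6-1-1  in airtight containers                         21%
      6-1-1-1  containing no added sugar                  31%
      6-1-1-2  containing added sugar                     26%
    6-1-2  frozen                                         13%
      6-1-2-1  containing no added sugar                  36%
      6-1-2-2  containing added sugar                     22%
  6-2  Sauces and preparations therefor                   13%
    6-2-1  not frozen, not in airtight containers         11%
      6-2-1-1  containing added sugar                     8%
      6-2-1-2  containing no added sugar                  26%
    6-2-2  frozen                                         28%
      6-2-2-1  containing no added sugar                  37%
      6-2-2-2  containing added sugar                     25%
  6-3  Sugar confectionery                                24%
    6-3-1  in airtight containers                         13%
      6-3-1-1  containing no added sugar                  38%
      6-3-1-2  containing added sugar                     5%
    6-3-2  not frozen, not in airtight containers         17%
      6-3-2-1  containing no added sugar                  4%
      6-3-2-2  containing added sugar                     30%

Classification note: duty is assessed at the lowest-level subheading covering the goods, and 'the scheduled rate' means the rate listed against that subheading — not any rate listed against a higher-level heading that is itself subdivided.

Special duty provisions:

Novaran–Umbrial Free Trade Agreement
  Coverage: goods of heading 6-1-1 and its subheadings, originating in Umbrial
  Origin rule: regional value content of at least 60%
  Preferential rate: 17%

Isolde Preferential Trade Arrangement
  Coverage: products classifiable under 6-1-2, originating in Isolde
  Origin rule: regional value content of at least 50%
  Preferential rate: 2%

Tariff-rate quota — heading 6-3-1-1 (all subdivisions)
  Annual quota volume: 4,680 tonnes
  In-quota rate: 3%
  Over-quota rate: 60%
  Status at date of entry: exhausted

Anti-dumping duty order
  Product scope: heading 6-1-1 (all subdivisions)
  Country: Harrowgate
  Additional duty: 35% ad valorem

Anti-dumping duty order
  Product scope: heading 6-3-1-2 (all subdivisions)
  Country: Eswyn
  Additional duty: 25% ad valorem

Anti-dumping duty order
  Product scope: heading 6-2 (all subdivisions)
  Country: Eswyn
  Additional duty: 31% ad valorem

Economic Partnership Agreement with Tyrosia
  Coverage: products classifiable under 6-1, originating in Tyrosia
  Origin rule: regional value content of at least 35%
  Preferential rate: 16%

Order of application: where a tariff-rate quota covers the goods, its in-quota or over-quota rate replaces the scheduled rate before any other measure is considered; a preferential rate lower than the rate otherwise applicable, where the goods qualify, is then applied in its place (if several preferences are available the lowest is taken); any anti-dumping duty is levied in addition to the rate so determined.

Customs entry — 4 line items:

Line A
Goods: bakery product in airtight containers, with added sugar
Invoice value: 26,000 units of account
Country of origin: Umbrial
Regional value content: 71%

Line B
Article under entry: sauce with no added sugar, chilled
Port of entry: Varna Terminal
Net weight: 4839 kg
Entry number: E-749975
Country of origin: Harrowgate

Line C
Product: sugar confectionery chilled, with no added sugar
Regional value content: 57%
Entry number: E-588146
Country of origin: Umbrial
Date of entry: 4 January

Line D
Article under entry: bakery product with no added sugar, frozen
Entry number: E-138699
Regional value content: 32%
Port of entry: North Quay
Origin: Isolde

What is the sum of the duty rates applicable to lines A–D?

83%

Line A: bakery product → 6-1; in airtight containers → 6-1-1; with added sugar → 6-1-1-2. Scheduled 26%. Umbrial agreement on 6-1-1: RVC ≥ 60% → 17% available; preferential 17%. → 17%.
Line B: sauce → 6-2; chilled → 6-2-1; with no added sugar → 6-2-1-2. Scheduled 26%. No special measure applies. → 26%.
Line C: sugar confectionery → 6-3; chilled → 6-3-2; with no added sugar → 6-3-2-1. Scheduled 4%. Umbrial agreement on 6-1-1: 6-3-2-1 not covered. → 4%.
Line D: bakery product → 6-1; frozen → 6-1-2; with no added sugar → 6-1-2-1. Scheduled 36%. Isolde agreement on 6-1-2: RVC < 50%. → 36%.
Sum: 17% + 26% + 4% + 36% = 83%.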